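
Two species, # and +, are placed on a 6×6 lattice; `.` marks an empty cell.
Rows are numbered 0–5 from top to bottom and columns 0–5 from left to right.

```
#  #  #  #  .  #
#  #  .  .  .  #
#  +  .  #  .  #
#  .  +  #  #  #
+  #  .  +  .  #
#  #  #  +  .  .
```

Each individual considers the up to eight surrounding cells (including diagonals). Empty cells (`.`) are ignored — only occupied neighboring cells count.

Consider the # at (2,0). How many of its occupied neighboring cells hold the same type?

Occupied neighbors of (2,0): (1,0)=#, (1,1)=#, (2,1)=+, (3,0)=#.
Same type (#): 3 of 4.

3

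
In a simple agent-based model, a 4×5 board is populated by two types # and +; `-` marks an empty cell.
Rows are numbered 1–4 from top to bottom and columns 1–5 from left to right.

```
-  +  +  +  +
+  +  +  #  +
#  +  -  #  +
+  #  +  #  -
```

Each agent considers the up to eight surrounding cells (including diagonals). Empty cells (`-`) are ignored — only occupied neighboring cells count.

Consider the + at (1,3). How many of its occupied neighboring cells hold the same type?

4

Occupied neighbors of (1,3): (1,2)=+, (1,4)=+, (2,2)=+, (2,3)=+, (2,4)=#.
Same type (+): 4 of 5.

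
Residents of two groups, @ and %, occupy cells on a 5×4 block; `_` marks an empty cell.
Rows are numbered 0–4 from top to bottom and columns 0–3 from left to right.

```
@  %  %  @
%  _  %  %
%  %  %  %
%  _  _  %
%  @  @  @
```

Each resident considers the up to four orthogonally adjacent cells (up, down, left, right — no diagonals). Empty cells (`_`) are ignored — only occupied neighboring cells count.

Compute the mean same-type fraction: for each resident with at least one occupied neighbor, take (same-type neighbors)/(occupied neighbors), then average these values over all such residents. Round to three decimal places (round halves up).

(0,0)@ 0/2
(0,1)% 1/2
(0,2)% 2/3
(0,3)@ 0/2
(1,0)% 1/2
(1,2)% 3/3
(1,3)% 2/3
(2,0)% 3/3
(2,1)% 2/2
(2,2)% 3/3
(2,3)% 3/3
(3,0)% 2/2
(3,3)% 1/2
(4,0)% 1/2
(4,1)@ 1/2
(4,2)@ 2/2
(4,3)@ 1/2
Sum over 17 residents: 0/2 + 1/2 + 2/3 + 0/2 + 1/2 + 3/3 + 2/3 + 3/3 + 2/2 + 3/3 + 3/3 + 2/2 + 1/2 + 1/2 + 1/2 + 2/2 + 1/2 = 34/3; mean = 34/3 ÷ 17 = 2/3 = 0.666666… → 0.667.

0.667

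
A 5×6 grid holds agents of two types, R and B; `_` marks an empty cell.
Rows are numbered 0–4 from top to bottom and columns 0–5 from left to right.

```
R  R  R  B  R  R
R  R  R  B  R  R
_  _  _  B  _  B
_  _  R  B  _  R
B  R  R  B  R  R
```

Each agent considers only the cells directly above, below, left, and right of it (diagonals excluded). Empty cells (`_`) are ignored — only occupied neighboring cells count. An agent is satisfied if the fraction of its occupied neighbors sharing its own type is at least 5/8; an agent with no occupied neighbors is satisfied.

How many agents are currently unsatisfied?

(0,0)R 2/2 ✓
(0,1)R 3/3 ✓
(0,2)R 2/3 ✓
(0,3)B 1/3 ✗
(0,4)R 2/3 ✓
(0,5)R 2/2 ✓
(1,0)R 2/2 ✓
(1,1)R 3/3 ✓
(1,2)R 2/3 ✓
(1,3)B 2/4 ✗
(1,4)R 2/3 ✓
(1,5)R 2/3 ✓
(2,3)B 2/2 ✓
(2,5)B 0/2 ✗
(3,2)R 1/2 ✗
(3,3)B 2/3 ✓
(3,5)R 1/2 ✗
(4,0)B 0/1 ✗
(4,1)R 1/2 ✗
(4,2)R 2/3 ✓
(4,3)B 1/3 ✗
(4,4)R 1/2 ✗
(4,5)R 2/2 ✓
Unsatisfied: (0,3), (1,3), (2,5), (3,2), (3,5), (4,0), (4,1), (4,3), (4,4) — 9 in total.

9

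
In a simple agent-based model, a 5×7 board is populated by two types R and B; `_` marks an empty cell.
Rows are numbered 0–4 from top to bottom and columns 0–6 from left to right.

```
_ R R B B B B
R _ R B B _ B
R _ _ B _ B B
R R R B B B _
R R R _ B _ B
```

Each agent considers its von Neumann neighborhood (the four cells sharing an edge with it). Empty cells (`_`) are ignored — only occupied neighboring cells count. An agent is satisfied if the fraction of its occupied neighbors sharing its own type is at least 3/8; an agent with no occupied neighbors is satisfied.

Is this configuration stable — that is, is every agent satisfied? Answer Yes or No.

Row 0: (0,1)R 1/1 satisfied · (0,2)R 2/3 satisfied · (0,3)B 2/3 satisfied · (0,4)B 3/3 satisfied · (0,5)B 2/2 satisfied · (0,6)B 2/2 satisfied
Row 1: (1,0)R 1/1 satisfied · (1,2)R 1/2 satisfied · (1,3)B 3/4 satisfied · (1,4)B 2/2 satisfied · (1,6)B 2/2 satisfied
Row 2: (2,0)R 2/2 satisfied · (2,3)B 2/2 satisfied · (2,5)B 2/2 satisfied · (2,6)B 2/2 satisfied
Row 3: (3,0)R 3/3 satisfied · (3,1)R 3/3 satisfied · (3,2)R 2/3 satisfied · (3,3)B 2/3 satisfied · (3,4)B 3/3 satisfied · (3,5)B 2/2 satisfied
Row 4: (4,0)R 2/2 satisfied · (4,1)R 3/3 satisfied · (4,2)R 2/2 satisfied · (4,4)B 1/1 satisfied · (4,6)B 0/0 satisfied
All meet the threshold, so the configuration is stable.

Yes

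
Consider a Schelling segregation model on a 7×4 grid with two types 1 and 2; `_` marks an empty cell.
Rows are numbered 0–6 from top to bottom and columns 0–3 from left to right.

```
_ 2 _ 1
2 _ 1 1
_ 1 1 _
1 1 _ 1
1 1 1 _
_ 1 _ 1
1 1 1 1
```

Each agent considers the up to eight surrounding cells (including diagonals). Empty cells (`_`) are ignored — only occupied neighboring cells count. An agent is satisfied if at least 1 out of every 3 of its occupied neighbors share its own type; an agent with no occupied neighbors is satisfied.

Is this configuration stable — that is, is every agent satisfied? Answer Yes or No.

(0,1)2 1/2 satisfied
(0,3)1 2/2 satisfied
(1,0)2 1/2 satisfied
(1,2)1 4/5 satisfied
(1,3)1 3/3 satisfied
(2,1)1 4/5 satisfied
(2,2)1 5/5 satisfied
(3,0)1 4/4 satisfied
(3,1)1 6/6 satisfied
(3,3)1 2/2 satisfied
(4,0)1 4/4 satisfied
(4,1)1 5/5 satisfied
(4,2)1 5/5 satisfied
(5,1)1 6/6 satisfied
(5,3)1 3/3 satisfied
(6,0)1 2/2 satisfied
(6,1)1 3/3 satisfied
(6,2)1 4/4 satisfied
(6,3)1 2/2 satisfied
All meet the threshold, so the configuration is stable.

Yes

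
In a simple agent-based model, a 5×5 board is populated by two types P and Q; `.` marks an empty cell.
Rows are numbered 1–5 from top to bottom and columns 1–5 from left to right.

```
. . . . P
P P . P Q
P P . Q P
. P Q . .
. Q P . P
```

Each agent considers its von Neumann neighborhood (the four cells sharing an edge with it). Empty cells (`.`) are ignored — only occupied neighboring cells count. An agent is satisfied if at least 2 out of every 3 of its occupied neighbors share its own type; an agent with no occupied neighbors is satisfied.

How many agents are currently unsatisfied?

9

Row 1: (1,5)P 0/1 unhappy
Row 2: (2,1)P 2/2 ok · (2,2)P 2/2 ok · (2,4)P 0/2 unhappy · (2,5)Q 0/3 unhappy
Row 3: (3,1)P 2/2 ok · (3,2)P 3/3 ok · (3,4)Q 0/2 unhappy · (3,5)P 0/2 unhappy
Row 4: (4,2)P 1/3 unhappy · (4,3)Q 0/2 unhappy
Row 5: (5,2)Q 0/2 unhappy · (5,3)P 0/2 unhappy · (5,5)P 0/0 ok
Unsatisfied: (1,5), (2,4), (2,5), (3,4), (3,5), (4,2), (4,3), (5,2), (5,3) — 9 in total.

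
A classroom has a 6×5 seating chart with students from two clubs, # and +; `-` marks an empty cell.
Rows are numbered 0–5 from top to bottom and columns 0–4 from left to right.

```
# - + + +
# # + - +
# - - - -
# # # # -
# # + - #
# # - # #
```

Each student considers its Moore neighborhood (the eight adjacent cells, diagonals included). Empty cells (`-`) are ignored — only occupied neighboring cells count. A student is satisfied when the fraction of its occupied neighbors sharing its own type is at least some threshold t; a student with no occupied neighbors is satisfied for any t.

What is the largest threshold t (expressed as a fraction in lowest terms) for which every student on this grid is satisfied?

(0,0)# 2/2
(0,2)+ 2/3
(0,3)+ 4/4
(0,4)+ 2/2
(1,0)# 3/3
(1,1)# 3/5
(1,2)+ 2/3
(1,4)+ 2/2
(2,0)# 4/4
(3,0)# 4/4
(3,1)# 5/6
(3,2)# 3/4
(3,3)# 2/3
(4,0)# 5/5
(4,1)# 6/7
(4,2)+ 0/6
(4,4)# 3/3
(5,0)# 3/3
(5,1)# 3/4
(5,3)# 2/3
(5,4)# 2/2
The smallest same-type fraction is 0/6 at (4,2), which reduces to 0/1. Any threshold above that leaves this student unsatisfied.

0/1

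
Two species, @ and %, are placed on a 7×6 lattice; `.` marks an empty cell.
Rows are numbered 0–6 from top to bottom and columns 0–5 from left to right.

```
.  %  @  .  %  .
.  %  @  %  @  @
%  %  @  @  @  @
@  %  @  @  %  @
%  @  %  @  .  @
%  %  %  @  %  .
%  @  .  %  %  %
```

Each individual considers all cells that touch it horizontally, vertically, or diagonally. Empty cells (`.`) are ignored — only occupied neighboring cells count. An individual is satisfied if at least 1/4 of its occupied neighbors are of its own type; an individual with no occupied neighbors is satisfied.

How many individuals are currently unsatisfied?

5

(0,1)% 1/3 ✓
(0,2)@ 1/4 ✓
(0,4)% 1/3 ✓
(1,1)% 3/6 ✓
(1,2)@ 3/7 ✓
(1,3)% 1/7 ✗
(1,4)@ 4/6 ✓
(1,5)@ 3/4 ✓
(2,0)% 3/4 ✓
(2,1)% 3/7 ✓
(2,2)@ 4/8 ✓
(2,3)@ 6/8 ✓
(2,4)@ 6/8 ✓
(2,5)@ 4/5 ✓
(3,0)@ 1/5 ✗
(3,1)% 4/8 ✓
(3,2)@ 5/8 ✓
(3,3)@ 5/7 ✓
(3,4)% 0/7 ✗
(3,5)@ 3/4 ✓
(4,0)% 3/5 ✓
(4,1)@ 2/8 ✓
(4,2)% 3/8 ✓
(4,3)@ 3/7 ✓
(4,5)@ 1/3 ✓
(5,0)% 3/5 ✓
(5,1)% 5/7 ✓
(5,2)% 3/7 ✓
(5,3)@ 1/6 ✗
(5,4)% 3/6 ✓
(6,0)% 2/3 ✓
(6,1)@ 0/4 ✗
(6,3)% 3/4 ✓
(6,4)% 3/4 ✓
(6,5)% 2/2 ✓
Unsatisfied: (1,3), (3,0), (3,4), (5,3), (6,1) — 5 in total.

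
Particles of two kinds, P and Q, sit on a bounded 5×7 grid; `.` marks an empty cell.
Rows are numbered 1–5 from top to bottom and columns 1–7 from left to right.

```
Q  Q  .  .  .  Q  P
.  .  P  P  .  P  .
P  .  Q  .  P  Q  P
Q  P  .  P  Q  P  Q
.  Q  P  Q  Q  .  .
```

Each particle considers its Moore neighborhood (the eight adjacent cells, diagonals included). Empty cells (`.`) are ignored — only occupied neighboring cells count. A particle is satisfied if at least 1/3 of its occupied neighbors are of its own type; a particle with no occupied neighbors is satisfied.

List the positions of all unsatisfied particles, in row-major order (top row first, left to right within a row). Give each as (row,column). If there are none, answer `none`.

(1,1)Q 1/1 ok
(1,2)Q 1/2 ok
(1,6)Q 0/2 unhappy
(1,7)P 1/2 ok
(2,3)P 1/3 ok
(2,4)P 2/3 ok
(2,6)P 3/5 ok
(3,1)P 1/2 ok
(3,3)Q 0/4 unhappy
(3,5)P 4/6 ok
(3,6)Q 2/6 ok
(3,7)P 2/4 ok
(4,1)Q 1/3 ok
(4,2)P 2/5 ok
(4,4)P 2/6 ok
(4,5)Q 3/6 ok
(4,6)P 2/6 ok
(4,7)Q 1/3 ok
(5,2)Q 1/3 ok
(5,3)P 2/4 ok
(5,4)Q 2/4 ok
(5,5)Q 2/4 ok

(1,6), (3,3)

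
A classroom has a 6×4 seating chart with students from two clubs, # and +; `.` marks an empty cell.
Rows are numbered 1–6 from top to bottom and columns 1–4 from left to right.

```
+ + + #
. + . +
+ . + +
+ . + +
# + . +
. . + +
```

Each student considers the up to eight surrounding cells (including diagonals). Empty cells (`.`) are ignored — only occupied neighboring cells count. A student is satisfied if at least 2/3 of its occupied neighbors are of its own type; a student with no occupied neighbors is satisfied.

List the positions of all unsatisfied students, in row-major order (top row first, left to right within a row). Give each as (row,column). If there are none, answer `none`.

(1,4), (5,1)

Row 1: (1,1)+ 2/2 ✓ · (1,2)+ 3/3 ✓ · (1,3)+ 3/4 ✓ · (1,4)# 0/2 ✗
Row 2: (2,2)+ 5/5 ✓ · (2,4)+ 3/4 ✓
Row 3: (3,1)+ 2/2 ✓ · (3,3)+ 5/5 ✓ · (3,4)+ 4/4 ✓
Row 4: (4,1)+ 2/3 ✓ · (4,3)+ 5/5 ✓ · (4,4)+ 4/4 ✓
Row 5: (5,1)# 0/2 ✗ · (5,2)+ 3/4 ✓ · (5,4)+ 4/4 ✓
Row 6: (6,3)+ 3/3 ✓ · (6,4)+ 2/2 ✓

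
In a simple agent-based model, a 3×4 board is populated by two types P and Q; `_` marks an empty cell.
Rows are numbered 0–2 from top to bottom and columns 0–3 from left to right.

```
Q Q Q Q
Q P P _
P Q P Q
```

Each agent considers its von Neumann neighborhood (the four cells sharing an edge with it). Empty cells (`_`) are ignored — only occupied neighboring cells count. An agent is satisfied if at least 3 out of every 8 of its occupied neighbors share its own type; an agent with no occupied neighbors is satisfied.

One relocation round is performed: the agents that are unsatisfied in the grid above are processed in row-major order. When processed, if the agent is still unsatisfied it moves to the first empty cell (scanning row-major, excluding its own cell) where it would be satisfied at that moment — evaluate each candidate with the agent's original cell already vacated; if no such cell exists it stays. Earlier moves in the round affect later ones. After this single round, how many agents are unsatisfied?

Initially unsatisfied (in order): (1,0), (1,1), (2,0), (2,1), (2,2), (2,3).
  (1,0) → (1,3).
  (1,1) → (1,0).
  (2,0): now satisfied by earlier moves; stays.
  (2,1): no empty cell satisfies it; stays.
  (2,2) → (1,1).
  (2,3): now satisfied by earlier moves; stays.
Resulting grid:
Q Q Q Q
P P P Q
P Q _ Q
Unsatisfied now: (1,2), (2,1).

2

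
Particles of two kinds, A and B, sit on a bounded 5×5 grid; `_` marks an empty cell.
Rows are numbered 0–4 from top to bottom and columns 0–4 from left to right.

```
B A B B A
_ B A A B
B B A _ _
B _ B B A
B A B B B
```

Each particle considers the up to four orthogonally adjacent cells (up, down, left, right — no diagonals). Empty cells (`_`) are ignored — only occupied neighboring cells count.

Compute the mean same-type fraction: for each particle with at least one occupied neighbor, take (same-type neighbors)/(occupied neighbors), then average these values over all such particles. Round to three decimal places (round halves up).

0.421

Row 0: (0,0)B 0/1 · (0,1)A 0/3 · (0,2)B 1/3 · (0,3)B 1/3 · (0,4)A 0/2
Row 1: (1,1)B 1/3 · (1,2)A 2/4 · (1,3)A 1/3 · (1,4)B 0/2
Row 2: (2,0)B 2/2 · (2,1)B 2/3 · (2,2)A 1/3
Row 3: (3,0)B 2/2 · (3,2)B 2/3 · (3,3)B 2/3 · (3,4)A 0/2
Row 4: (4,0)B 1/2 · (4,1)A 0/2 · (4,2)B 2/3 · (4,3)B 3/3 · (4,4)B 1/2
Sum over 21 particles: 0/1 + 0/3 + 1/3 + 1/3 + 0/2 + 1/3 + 2/4 + 1/3 + 0/2 + 2/2 + 2/3 + 1/3 + 2/2 + 2/3 + 2/3 + 0/2 + 1/2 + 0/2 + 2/3 + 3/3 + 1/2 = 53/6; mean = 53/6 ÷ 21 = 53/126 = 0.420634… → 0.421.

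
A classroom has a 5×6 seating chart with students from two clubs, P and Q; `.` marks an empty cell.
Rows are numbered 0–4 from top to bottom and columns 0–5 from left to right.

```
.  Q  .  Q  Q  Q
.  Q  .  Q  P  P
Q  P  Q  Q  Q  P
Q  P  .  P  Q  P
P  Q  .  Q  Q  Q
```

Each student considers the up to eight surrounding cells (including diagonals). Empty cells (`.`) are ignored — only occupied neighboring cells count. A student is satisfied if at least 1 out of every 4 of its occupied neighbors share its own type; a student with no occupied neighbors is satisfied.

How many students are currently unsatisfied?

3

(0,1)Q 1/1 ✓
(0,3)Q 2/3 ✓
(0,4)Q 3/5 ✓
(0,5)Q 1/3 ✓
(1,1)Q 3/4 ✓
(1,3)Q 5/6 ✓
(1,4)P 2/8 ✓
(1,5)P 2/5 ✓
(2,0)Q 2/4 ✓
(2,1)P 1/5 ✗
(2,2)Q 3/6 ✓
(2,3)Q 4/6 ✓
(2,4)Q 3/8 ✓
(2,5)P 3/5 ✓
(3,0)Q 2/5 ✓
(3,1)P 2/6 ✓
(3,3)P 0/6 ✗
(3,4)Q 5/8 ✓
(3,5)P 1/5 ✗
(4,0)P 1/3 ✓
(4,1)Q 1/3 ✓
(4,3)Q 2/3 ✓
(4,4)Q 3/5 ✓
(4,5)Q 2/3 ✓
Unsatisfied: (2,1), (3,3), (3,5) — 3 in total.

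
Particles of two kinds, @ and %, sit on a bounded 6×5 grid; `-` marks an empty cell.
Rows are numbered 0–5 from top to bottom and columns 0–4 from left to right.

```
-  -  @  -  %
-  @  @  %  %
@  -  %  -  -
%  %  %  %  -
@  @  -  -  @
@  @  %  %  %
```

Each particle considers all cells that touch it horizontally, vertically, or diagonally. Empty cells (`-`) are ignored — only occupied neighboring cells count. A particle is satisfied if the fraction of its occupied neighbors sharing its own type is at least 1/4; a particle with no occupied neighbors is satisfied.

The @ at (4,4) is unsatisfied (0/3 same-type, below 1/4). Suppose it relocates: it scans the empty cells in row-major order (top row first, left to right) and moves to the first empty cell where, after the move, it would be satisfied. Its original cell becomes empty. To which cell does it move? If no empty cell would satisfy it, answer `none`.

(0,0)

Vacating (4,4). Empty cells in order:
  (0,0): 1/1 same-type → satisfied — stop here.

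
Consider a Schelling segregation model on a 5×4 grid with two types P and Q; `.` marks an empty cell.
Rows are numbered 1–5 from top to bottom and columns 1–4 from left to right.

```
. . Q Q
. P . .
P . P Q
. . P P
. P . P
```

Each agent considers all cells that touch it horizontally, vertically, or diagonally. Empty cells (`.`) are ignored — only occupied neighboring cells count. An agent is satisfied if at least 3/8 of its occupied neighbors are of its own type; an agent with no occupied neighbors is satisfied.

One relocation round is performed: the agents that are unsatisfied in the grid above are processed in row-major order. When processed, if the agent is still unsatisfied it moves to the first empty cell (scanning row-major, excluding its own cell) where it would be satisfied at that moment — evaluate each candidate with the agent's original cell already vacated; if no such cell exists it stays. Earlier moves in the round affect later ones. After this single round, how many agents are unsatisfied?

Initially unsatisfied (in order): (3,4).
  (3,4) → (1,2).
Resulting grid:
. Q Q Q
. P . .
P . P .
. . P P
. P . P
All satisfied now.

0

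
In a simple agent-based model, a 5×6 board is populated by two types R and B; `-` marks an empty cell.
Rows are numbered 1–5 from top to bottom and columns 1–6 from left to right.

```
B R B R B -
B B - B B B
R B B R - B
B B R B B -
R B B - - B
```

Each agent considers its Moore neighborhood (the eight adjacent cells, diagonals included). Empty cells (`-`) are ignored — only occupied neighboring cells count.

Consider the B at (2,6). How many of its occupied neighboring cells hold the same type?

Occupied neighbors of (2,6): (1,5)=B, (2,5)=B, (3,6)=B.
Same type (B): 3 of 3.

3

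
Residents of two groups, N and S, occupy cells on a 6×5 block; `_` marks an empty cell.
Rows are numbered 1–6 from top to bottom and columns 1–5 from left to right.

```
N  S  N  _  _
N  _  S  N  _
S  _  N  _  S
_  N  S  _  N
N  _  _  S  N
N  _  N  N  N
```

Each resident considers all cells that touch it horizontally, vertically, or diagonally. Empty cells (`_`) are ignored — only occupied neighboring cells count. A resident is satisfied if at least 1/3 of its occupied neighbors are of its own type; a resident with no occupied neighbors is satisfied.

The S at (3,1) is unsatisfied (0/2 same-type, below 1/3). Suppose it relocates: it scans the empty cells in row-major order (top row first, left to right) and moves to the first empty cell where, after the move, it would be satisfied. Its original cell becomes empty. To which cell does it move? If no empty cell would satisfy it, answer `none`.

(1,4)

Vacating (3,1). Empty cells in order:
  (1,4): 1/3 same-type → satisfied — stop here.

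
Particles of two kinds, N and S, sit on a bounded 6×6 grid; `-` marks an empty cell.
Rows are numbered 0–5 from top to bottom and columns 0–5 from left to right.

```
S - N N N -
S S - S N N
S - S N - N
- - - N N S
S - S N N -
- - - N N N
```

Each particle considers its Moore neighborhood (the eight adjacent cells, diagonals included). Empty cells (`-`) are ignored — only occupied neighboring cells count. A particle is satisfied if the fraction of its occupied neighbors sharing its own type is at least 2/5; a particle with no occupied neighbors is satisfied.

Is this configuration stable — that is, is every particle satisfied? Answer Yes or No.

(0,0)S 2/2 ok
(0,2)N 1/3 unhappy
(0,3)N 3/4 ok
(0,4)N 3/4 ok
(1,0)S 3/3 ok
(1,1)S 4/5 ok
(1,3)S 1/6 unhappy
(1,4)N 5/6 ok
(1,5)N 3/3 ok
(2,0)S 2/2 ok
(2,2)S 2/4 ok
(2,3)N 3/5 ok
(2,5)N 3/4 ok
(3,3)N 4/6 ok
(3,4)N 5/6 ok
(3,5)S 0/3 unhappy
(4,0)S 0/0 ok
(4,2)S 0/3 unhappy
(4,3)N 5/6 ok
(4,4)N 6/7 ok
(5,3)N 3/4 ok
(5,4)N 4/4 ok
(5,5)N 2/2 ok
For instance (0,2) has only 1/3 same-type neighbors, below 2/5.

No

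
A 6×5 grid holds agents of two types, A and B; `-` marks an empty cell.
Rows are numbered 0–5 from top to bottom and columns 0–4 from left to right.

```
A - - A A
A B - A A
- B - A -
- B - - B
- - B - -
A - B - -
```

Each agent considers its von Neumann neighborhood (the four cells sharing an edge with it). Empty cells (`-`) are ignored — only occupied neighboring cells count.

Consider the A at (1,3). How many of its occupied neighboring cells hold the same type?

Occupied neighbors of (1,3): (0,3)=A, (2,3)=A, (1,4)=A.
Same type (A): 3 of 3.

3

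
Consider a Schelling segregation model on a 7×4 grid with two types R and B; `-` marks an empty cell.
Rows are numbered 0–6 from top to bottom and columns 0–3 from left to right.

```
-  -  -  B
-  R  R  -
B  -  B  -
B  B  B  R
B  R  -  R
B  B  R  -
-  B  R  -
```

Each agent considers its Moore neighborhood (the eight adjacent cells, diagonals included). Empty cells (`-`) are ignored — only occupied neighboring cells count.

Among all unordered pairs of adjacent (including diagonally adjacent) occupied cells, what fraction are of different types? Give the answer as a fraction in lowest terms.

17/35

Scan each occupied cell's neighbors to the right and below (and the two forward diagonals) so each pair is counted once.
Row 0: B(0,3)–R(1,2)≠  → 1/1 unlike.
Row 1: R(1,1)–R(1,2)= R(1,1)–B(2,2)≠ R(1,1)–B(2,0)≠ R(1,2)–B(2,2)≠  → 3/4 unlike.
Row 2: B(2,0)–B(3,0)= B(2,0)–B(3,1)= B(2,2)–B(3,2)= B(2,2)–R(3,3)≠ B(2,2)–B(3,1)=  → 1/5 unlike.
Row 3: B(3,0)–B(3,1)= B(3,0)–B(4,0)= B(3,0)–R(4,1)≠ B(3,1)–B(3,2)= B(3,1)–R(4,1)≠ B(3,1)–B(4,0)= B(3,2)–R(3,3)≠ B(3,2)–R(4,3)≠ B(3,2)–R(4,1)≠ R(3,3)–R(4,3)=  → 5/10 unlike.
Row 4: B(4,0)–R(4,1)≠ B(4,0)–B(5,0)= B(4,0)–B(5,1)= R(4,1)–B(5,1)≠ R(4,1)–R(5,2)= R(4,1)–B(5,0)≠ R(4,3)–R(5,2)=  → 3/7 unlike.
Row 5: B(5,0)–B(5,1)= B(5,0)–B(6,1)= B(5,1)–R(5,2)≠ B(5,1)–B(6,1)= B(5,1)–R(6,2)≠ R(5,2)–R(6,2)= R(5,2)–B(6,1)≠  → 3/7 unlike.
Row 6: B(6,1)–R(6,2)≠  → 1/1 unlike.
Total adjacent occupied pairs: 35; unlike-type pairs: 17.
17/35 is already in lowest terms.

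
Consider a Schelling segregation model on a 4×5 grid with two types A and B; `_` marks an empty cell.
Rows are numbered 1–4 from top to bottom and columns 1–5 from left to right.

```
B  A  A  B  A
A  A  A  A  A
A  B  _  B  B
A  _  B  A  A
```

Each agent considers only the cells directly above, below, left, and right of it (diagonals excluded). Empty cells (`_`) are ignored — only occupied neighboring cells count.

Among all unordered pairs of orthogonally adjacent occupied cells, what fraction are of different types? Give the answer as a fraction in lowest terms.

Scan each occupied cell's neighbors to the right and below so each pair is counted once.
Row 1: B(1,1)–A(1,2)≠ B(1,1)–A(2,1)≠ A(1,2)–A(1,3)= A(1,2)–A(2,2)= A(1,3)–B(1,4)≠ A(1,3)–A(2,3)= B(1,4)–A(1,5)≠ B(1,4)–A(2,4)≠ A(1,5)–A(2,5)=  → 5/9 unlike.
Row 2: A(2,1)–A(2,2)= A(2,1)–A(3,1)= A(2,2)–A(2,3)= A(2,2)–B(3,2)≠ A(2,3)–A(2,4)= A(2,4)–A(2,5)= A(2,4)–B(3,4)≠ A(2,5)–B(3,5)≠  → 3/8 unlike.
Row 3: A(3,1)–B(3,2)≠ A(3,1)–A(4,1)= B(3,4)–B(3,5)= B(3,4)–A(4,4)≠ B(3,5)–A(4,5)≠  → 3/5 unlike.
Row 4: B(4,3)–A(4,4)≠ A(4,4)–A(4,5)=  → 1/2 unlike.
Total adjacent occupied pairs: 24; unlike-type pairs: 12.
12/24 reduces to 1/2.

1/2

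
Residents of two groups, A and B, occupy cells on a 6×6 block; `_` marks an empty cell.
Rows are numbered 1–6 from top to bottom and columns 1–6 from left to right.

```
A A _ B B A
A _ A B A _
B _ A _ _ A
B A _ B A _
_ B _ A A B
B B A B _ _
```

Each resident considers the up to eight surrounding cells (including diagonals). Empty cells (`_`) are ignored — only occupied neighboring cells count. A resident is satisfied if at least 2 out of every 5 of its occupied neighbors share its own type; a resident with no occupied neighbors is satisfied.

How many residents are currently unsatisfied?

Row 1: (1,1)A 2/2 ok · (1,2)A 3/3 ok · (1,4)B 2/4 ok · (1,5)B 2/4 ok · (1,6)A 1/2 ok
Row 2: (2,1)A 2/3 ok · (2,3)A 2/4 ok · (2,4)B 2/5 ok · (2,5)A 2/5 ok
Row 3: (3,1)B 1/3 unhappy · (3,3)A 2/4 ok · (3,6)A 2/2 ok
Row 4: (4,1)B 2/3 ok · (4,2)A 1/4 unhappy · (4,4)B 0/4 unhappy · (4,5)A 3/5 ok
Row 5: (5,2)B 3/5 ok · (5,4)A 3/5 ok · (5,5)A 2/5 ok · (5,6)B 0/2 unhappy
Row 6: (6,1)B 2/2 ok · (6,2)B 2/3 ok · (6,3)A 1/4 unhappy · (6,4)B 0/3 unhappy
Unsatisfied: (3,1), (4,2), (4,4), (5,6), (6,3), (6,4) — 6 in total.

6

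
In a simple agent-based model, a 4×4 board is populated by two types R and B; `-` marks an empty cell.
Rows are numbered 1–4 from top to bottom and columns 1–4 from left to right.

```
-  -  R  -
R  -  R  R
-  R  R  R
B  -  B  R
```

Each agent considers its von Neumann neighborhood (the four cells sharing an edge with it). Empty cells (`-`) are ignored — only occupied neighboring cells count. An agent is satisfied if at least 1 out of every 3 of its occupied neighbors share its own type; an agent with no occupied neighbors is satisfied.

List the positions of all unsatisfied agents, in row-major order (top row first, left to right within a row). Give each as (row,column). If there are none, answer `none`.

(1,3)R 1/1 ✓
(2,1)R 0/0 ✓
(2,3)R 3/3 ✓
(2,4)R 2/2 ✓
(3,2)R 1/1 ✓
(3,3)R 3/4 ✓
(3,4)R 3/3 ✓
(4,1)B 0/0 ✓
(4,3)B 0/2 ✗
(4,4)R 1/2 ✓

(4,3)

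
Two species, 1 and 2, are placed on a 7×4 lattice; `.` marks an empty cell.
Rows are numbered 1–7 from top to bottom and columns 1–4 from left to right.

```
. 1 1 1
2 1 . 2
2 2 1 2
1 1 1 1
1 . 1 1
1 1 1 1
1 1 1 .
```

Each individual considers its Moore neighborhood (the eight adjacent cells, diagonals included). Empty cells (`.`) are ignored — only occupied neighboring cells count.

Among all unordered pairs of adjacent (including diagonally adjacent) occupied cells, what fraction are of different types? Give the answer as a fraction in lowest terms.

16/59

Scan each occupied cell's neighbors to the right and below (and the two forward diagonals) so each pair is counted once.
From row 1: 3 unlike of 7 pairs (running 3/7).
From row 2: 4 unlike of 8 pairs (running 7/15).
From row 3: 9 unlike of 13 pairs (running 16/28).
From row 4: 0 unlike of 10 pairs (running 16/38).
From row 5: 0 unlike of 8 pairs (running 16/46).
From row 6: 0 unlike of 11 pairs (running 16/57).
From row 7: 0 unlike of 2 pairs (running 16/59).
Total adjacent occupied pairs: 59; unlike-type pairs: 16.
16/59 is already in lowest terms.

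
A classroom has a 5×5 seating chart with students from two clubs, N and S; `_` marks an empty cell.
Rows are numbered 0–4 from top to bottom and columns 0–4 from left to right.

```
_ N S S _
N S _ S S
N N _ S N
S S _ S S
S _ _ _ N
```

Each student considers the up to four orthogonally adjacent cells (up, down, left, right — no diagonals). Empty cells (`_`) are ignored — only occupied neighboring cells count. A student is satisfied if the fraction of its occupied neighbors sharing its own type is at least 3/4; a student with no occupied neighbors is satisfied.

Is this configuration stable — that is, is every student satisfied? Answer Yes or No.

Row 0: (0,1)N 0/2 ✗ · (0,2)S 1/2 ✗ · (0,3)S 2/2 ✓
Row 1: (1,0)N 1/2 ✗ · (1,1)S 0/3 ✗ · (1,3)S 3/3 ✓ · (1,4)S 1/2 ✗
Row 2: (2,0)N 2/3 ✗ · (2,1)N 1/3 ✗ · (2,3)S 2/3 ✗ · (2,4)N 0/3 ✗
Row 3: (3,0)S 2/3 ✗ · (3,1)S 1/2 ✗ · (3,3)S 2/2 ✓ · (3,4)S 1/3 ✗
Row 4: (4,0)S 1/1 ✓ · (4,4)N 0/1 ✗
For instance (0,1) has only 0/2 same-type neighbors, below 3/4.

No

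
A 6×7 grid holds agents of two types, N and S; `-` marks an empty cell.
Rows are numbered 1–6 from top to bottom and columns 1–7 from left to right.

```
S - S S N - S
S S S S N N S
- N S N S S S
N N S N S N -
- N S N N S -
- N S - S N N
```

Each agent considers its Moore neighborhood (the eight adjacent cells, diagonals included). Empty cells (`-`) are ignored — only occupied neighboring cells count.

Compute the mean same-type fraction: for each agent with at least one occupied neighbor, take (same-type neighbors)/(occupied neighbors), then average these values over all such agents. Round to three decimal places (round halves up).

0.496

Row 1: (1,1)S 2/2 · (1,3)S 4/4 · (1,4)S 3/5 · (1,5)N 2/4 · (1,7)S 1/2
Row 2: (2,1)S 2/3 · (2,2)S 5/6 · (2,3)S 5/7 · (2,4)S 5/8 · (2,5)N 3/7 · (2,6)N 2/7 · (2,7)S 3/4
Row 3: (3,2)N 2/7 · (3,3)S 4/8 · (3,4)N 2/8 · (3,5)S 3/8 · (3,6)S 4/7 · (3,7)S 2/4
Row 4: (4,1)N 3/3 · (4,2)N 3/6 · (4,3)S 2/8 · (4,4)N 3/8 · (4,5)S 3/8 · (4,6)N 1/6
Row 5: (5,2)N 3/6 · (5,3)S 2/7 · (5,4)N 2/7 · (5,5)N 4/7 · (5,6)S 2/6
Row 6: (6,2)N 1/3 · (6,3)S 1/4 · (6,5)S 1/4 · (6,6)N 2/4 · (6,7)N 1/2
Sum over 34 agents: 2/2 + 4/4 + 3/5 + 2/4 + 1/2 + 2/3 + 5/6 + 5/7 + 5/8 + 3/7 + 2/7 + 3/4 + 2/7 + 4/8 + 2/8 + 3/8 + 4/7 + 2/4 + 3/3 + 3/6 + 2/8 + 3/8 + 3/8 + 1/6 + 3/6 + 2/7 + 2/7 + 4/7 + 2/6 + 1/3 + 1/4 + 1/4 + 2/4 + 1/2 = 3541/210; mean = 3541/210 ÷ 34 = 3541/7140 = 0.495938… → 0.496.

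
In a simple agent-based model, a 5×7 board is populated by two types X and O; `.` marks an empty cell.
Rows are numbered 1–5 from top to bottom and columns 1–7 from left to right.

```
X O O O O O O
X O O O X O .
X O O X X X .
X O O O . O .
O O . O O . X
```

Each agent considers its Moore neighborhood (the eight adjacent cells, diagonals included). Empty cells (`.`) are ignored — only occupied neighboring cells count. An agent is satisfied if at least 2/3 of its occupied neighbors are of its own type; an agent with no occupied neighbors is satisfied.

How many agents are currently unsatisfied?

Row 1: (1,1)X 1/3 unhappy · (1,2)O 3/5 unhappy · (1,3)O 5/5 ok · (1,4)O 4/5 ok · (1,5)O 4/5 ok · (1,6)O 3/4 ok · (1,7)O 2/2 ok
Row 2: (2,1)X 2/5 unhappy · (2,2)O 5/8 unhappy · (2,3)O 7/8 ok · (2,4)O 5/8 unhappy · (2,5)X 3/8 unhappy · (2,6)O 3/6 unhappy
Row 3: (3,1)X 2/5 unhappy · (3,2)O 5/8 unhappy · (3,3)O 7/8 ok · (3,4)X 2/7 unhappy · (3,5)X 3/7 unhappy · (3,6)X 2/4 unhappy
Row 4: (4,1)X 1/5 unhappy · (4,2)O 5/7 ok · (4,3)O 6/7 ok · (4,4)O 4/6 ok · (4,6)O 1/4 unhappy
Row 5: (5,1)O 2/3 ok · (5,2)O 3/4 ok · (5,4)O 3/3 ok · (5,5)O 3/3 ok · (5,7)X 0/1 unhappy
Unsatisfied: (1,1), (1,2), (2,1), (2,2), (2,4), (2,5), (2,6), (3,1), (3,2), (3,4), (3,5), (3,6), (4,1), (4,6), (5,7) — 15 in total.

15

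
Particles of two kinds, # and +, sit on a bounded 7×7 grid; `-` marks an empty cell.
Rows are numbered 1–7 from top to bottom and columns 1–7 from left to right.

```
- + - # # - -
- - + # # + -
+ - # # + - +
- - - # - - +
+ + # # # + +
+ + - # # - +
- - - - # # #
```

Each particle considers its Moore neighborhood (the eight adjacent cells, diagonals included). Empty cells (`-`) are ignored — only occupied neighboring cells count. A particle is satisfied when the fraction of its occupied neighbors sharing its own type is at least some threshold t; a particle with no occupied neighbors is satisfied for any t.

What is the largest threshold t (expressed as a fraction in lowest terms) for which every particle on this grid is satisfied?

1/5

(1,2)+ 1/1
(1,4)# 3/4
(1,5)# 3/4
(2,3)+ 1/5
(2,4)# 5/7
(2,5)# 4/6
(2,6)+ 2/4
(3,1)+ — no occupied neighbors
(3,3)# 3/4
(3,4)# 4/6
(3,5)+ 1/5
(3,7)+ 2/2
(4,4)# 5/6
(4,7)+ 3/3
(5,1)+ 3/3
(5,2)+ 3/4
(5,3)# 3/5
(5,4)# 5/5
(5,5)# 4/5
(5,6)+ 3/5
(5,7)+ 3/3
(6,1)+ 3/3
(6,2)+ 3/4
(6,4)# 5/5
(6,5)# 5/6
(6,7)+ 2/4
(7,5)# 3/3
(7,6)# 3/4
(7,7)# 1/2
The smallest same-type fraction is 1/5 at (2,3), which reduces to 1/5. Any threshold above that leaves this particle unsatisfied.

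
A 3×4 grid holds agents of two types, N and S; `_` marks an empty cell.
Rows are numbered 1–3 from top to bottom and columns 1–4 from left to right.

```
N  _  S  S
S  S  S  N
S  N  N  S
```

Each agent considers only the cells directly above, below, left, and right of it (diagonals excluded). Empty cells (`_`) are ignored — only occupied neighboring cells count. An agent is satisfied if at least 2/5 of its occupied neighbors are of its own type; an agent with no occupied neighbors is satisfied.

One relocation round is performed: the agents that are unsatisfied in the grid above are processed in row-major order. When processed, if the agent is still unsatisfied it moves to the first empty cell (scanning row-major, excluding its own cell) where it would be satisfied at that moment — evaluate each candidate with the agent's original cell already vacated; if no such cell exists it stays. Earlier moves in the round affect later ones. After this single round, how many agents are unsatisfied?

3

Initially unsatisfied (in order): (1,1), (2,4), (3,2), (3,3), (3,4).
  (1,1): no empty cell satisfies it; stays.
  (2,4): no empty cell satisfies it; stays.
  (3,2): no empty cell satisfies it; stays.
  (3,3): no empty cell satisfies it; stays.
  (3,4) → (1,2).
Resulting grid:
N S S S
S S S N
S N N _
Unsatisfied now: (1,1), (2,4), (3,2).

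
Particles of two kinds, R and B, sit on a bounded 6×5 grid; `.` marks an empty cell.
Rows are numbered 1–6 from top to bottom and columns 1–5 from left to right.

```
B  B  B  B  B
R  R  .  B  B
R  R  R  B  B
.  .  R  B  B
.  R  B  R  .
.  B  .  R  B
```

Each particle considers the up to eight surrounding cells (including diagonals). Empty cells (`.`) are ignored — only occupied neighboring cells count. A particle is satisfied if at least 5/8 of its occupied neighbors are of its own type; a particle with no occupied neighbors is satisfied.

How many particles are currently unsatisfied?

13

(1,1)B 1/3 unhappy
(1,2)B 2/4 unhappy
(1,3)B 3/4 ok
(1,4)B 4/4 ok
(1,5)B 3/3 ok
(2,1)R 3/5 unhappy
(2,2)R 4/7 unhappy
(2,4)B 6/7 ok
(2,5)B 5/5 ok
(3,1)R 3/3 ok
(3,2)R 5/5 ok
(3,3)R 3/6 unhappy
(3,4)B 5/7 ok
(3,5)B 5/5 ok
(4,3)R 4/7 unhappy
(4,4)B 4/7 unhappy
(4,5)B 3/4 ok
(5,2)R 1/3 unhappy
(5,3)B 2/6 unhappy
(5,4)R 2/6 unhappy
(6,2)B 1/2 unhappy
(6,4)R 1/3 unhappy
(6,5)B 0/2 unhappy
Unsatisfied: (1,1), (1,2), (2,1), (2,2), (3,3), (4,3), (4,4), (5,2), (5,3), (5,4), (6,2), (6,4), (6,5) — 13 in total.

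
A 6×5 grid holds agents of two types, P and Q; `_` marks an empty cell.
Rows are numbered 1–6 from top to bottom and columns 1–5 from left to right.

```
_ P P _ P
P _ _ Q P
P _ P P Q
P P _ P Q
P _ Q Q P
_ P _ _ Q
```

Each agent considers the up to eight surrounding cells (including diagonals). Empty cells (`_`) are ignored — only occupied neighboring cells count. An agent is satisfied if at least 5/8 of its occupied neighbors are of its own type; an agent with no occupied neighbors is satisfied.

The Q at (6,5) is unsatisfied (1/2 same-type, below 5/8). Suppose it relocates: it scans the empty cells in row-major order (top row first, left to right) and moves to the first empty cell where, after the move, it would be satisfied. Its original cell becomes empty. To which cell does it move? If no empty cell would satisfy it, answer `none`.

(6,3)

Vacating (6,5). Empty cells in order:
  (1,1): 0/2 same-type → still unsatisfied.
  (1,4): 1/4 same-type → still unsatisfied.
  (2,2): 0/5 same-type → still unsatisfied.
  (2,3): 1/5 same-type → still unsatisfied.
  (3,2): 0/5 same-type → still unsatisfied.
  (4,3): 2/6 same-type → still unsatisfied.
  (5,2): 1/5 same-type → still unsatisfied.
  (6,1): 0/2 same-type → still unsatisfied.
  (6,3): 2/3 same-type → satisfied — stop here.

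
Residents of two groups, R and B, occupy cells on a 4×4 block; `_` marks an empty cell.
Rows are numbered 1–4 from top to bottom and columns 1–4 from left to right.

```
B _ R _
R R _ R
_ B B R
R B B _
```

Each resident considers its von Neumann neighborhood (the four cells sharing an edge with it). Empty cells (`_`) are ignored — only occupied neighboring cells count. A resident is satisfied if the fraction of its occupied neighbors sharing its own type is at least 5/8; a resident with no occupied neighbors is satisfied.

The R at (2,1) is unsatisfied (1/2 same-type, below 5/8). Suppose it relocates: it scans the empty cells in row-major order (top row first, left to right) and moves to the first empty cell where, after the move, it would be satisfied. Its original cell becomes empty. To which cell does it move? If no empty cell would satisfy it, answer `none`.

Vacating (2,1). Empty cells in order:
  (1,2): 2/3 same-type → satisfied — stop here.

(1,2)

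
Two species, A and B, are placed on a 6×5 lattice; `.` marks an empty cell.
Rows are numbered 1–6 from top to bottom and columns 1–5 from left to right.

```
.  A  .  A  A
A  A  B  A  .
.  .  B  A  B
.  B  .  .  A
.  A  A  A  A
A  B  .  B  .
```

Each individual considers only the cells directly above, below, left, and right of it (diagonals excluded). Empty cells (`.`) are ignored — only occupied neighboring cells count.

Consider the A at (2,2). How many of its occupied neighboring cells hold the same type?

Occupied neighbors of (2,2): (1,2)=A, (2,1)=A, (2,3)=B.
Same type (A): 2 of 3.

2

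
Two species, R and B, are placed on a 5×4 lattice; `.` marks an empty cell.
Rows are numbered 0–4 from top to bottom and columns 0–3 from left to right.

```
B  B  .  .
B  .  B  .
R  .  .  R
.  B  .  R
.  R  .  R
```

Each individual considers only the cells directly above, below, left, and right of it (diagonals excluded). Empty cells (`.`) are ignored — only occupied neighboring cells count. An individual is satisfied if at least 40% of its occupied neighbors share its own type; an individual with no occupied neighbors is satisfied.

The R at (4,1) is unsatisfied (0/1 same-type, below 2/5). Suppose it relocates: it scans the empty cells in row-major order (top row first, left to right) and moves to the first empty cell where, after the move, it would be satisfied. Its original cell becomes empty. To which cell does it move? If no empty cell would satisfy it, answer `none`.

Vacating (4,1). Empty cells in order:
  (0,2): 0/2 same-type → still unsatisfied.
  (0,3): 0/0 same-type → satisfied — stop here.

(0,3)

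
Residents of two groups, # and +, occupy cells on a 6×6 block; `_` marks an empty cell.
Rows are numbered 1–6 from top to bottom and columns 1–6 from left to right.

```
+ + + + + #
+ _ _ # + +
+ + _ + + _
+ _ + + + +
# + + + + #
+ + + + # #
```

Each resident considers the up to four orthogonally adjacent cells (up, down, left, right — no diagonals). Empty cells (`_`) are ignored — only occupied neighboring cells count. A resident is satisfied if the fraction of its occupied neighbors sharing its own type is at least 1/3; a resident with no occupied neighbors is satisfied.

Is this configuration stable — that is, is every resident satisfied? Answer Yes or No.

No

Row 1: (1,1)+ 2/2 ok · (1,2)+ 2/2 ok · (1,3)+ 2/2 ok · (1,4)+ 2/3 ok · (1,5)+ 2/3 ok · (1,6)# 0/2 unhappy
Row 2: (2,1)+ 2/2 ok · (2,4)# 0/3 unhappy · (2,5)+ 3/4 ok · (2,6)+ 1/2 ok
Row 3: (3,1)+ 3/3 ok · (3,2)+ 1/1 ok · (3,4)+ 2/3 ok · (3,5)+ 3/3 ok
Row 4: (4,1)+ 1/2 ok · (4,3)+ 2/2 ok · (4,4)+ 4/4 ok · (4,5)+ 4/4 ok · (4,6)+ 1/2 ok
Row 5: (5,1)# 0/3 unhappy · (5,2)+ 2/3 ok · (5,3)+ 4/4 ok · (5,4)+ 4/4 ok · (5,5)+ 2/4 ok · (5,6)# 1/3 ok
Row 6: (6,1)+ 1/2 ok · (6,2)+ 3/3 ok · (6,3)+ 3/3 ok · (6,4)+ 2/3 ok · (6,5)# 1/3 ok · (6,6)# 2/2 ok
For instance (1,6) has only 0/2 same-type neighbors, below 1/3.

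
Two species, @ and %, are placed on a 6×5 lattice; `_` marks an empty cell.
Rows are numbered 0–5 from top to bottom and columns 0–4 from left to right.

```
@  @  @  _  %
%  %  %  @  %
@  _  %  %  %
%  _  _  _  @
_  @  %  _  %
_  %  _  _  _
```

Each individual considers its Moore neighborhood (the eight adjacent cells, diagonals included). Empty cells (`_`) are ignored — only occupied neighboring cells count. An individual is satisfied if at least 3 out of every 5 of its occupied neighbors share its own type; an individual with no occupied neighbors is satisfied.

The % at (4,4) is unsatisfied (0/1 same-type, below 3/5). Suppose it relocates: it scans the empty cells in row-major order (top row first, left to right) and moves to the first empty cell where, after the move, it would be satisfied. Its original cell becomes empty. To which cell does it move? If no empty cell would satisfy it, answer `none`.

Vacating (4,4). Empty cells in order:
  (0,3): 3/5 same-type → satisfied — stop here.

(0,3)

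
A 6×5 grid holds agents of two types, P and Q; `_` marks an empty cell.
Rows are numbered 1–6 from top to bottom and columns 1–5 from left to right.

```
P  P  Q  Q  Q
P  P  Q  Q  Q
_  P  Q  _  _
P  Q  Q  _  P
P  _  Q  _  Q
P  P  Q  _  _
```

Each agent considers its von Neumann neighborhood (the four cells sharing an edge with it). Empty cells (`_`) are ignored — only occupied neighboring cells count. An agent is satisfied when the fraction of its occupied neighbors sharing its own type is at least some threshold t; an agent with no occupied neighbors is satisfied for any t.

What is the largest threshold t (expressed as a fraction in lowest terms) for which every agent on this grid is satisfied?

0/1

(1,1)P 2/2
(1,2)P 2/3
(1,3)Q 2/3
(1,4)Q 3/3
(1,5)Q 2/2
(2,1)P 2/2
(2,2)P 3/4
(2,3)Q 3/4
(2,4)Q 3/3
(2,5)Q 2/2
(3,2)P 1/3
(3,3)Q 2/3
(4,1)P 1/2
(4,2)Q 1/3
(4,3)Q 3/3
(4,5)P 0/1
(5,1)P 2/2
(5,3)Q 2/2
(5,5)Q 0/1
(6,1)P 2/2
(6,2)P 1/2
(6,3)Q 1/2
The smallest same-type fraction is 0/1 at (4,5), which reduces to 0/1. Any threshold above that leaves this agent unsatisfied.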